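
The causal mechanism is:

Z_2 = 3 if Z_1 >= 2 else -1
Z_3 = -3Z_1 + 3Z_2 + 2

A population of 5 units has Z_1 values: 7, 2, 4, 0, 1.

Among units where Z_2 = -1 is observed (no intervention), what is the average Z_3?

E[Z_3|Z_2=-1] averages over only the 2 units with Z_2=-1 (Z_1 = 0, 1): Z_3 = -1, -4, mean -2.5.

-2.5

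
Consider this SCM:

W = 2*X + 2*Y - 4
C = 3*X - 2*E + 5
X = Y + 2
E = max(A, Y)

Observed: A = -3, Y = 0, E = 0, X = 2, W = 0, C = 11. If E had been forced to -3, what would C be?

The intervention breaks the incoming arrows to E: E = max(A, Y) no longer applies, and E = -3.
X = Y + 2  [with Y=0]  = 2
C = 3*X - 2*E + 5  [with X=2, E=-3]  = 17

17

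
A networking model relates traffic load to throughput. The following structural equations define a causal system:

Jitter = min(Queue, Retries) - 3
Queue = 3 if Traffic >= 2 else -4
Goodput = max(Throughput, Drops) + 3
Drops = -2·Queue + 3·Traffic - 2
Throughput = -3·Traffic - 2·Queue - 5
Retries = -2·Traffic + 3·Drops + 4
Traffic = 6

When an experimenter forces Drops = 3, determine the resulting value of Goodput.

6

The intervention breaks the incoming arrows to Drops: Drops = -2·Queue + 3·Traffic - 2 no longer applies, and Drops = 3.
Queue = 3 if Traffic >= 2 else -4  [with Traffic=6]  = 3
Throughput = -3·Traffic - 2·Queue - 5  [with Traffic=6, Queue=3]  = -29
Goodput = max(Throughput, Drops) + 3  [with Throughput=-29, Drops=3]  = 6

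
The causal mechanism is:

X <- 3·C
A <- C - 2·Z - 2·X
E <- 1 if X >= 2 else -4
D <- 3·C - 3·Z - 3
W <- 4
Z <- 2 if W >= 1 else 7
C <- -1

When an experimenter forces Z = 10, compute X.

-3

Under do(Z=10), the mechanism Z <- 2 if W >= 1 else 7 is discarded; Z is fixed at 10.
Since X is not a descendant of the intervened variable, it is unaffected.
X = 3·C  [with C=-1]  = -3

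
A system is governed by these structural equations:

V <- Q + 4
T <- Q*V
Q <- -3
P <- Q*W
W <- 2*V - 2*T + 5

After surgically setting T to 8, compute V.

1

Under do(T=8), the mechanism T <- Q*V is discarded; T is fixed at 8.
Since V is not a descendant of the intervened variable, it is unaffected.
V = Q + 4  [with Q=-3]  = 1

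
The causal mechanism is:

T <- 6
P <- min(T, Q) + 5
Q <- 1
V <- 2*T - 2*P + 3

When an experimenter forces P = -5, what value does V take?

25

The intervention breaks the incoming arrows to P: P <- min(T, Q) + 5 no longer applies, and P = -5.
V = 2*T - 2*P + 3  [with T=6, P=-5]  = 25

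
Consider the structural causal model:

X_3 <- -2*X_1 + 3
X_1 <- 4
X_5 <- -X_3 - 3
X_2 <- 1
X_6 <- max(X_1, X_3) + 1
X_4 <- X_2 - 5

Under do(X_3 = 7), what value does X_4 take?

The intervention breaks the incoming arrows to X_3: X_3 <- -2*X_1 + 3 no longer applies, and X_3 = 7.
X_4 is not downstream of the intervention, so its value is determined by the original equations.
X_4 = X_2 - 5  [with X_2=1]  = -4

-4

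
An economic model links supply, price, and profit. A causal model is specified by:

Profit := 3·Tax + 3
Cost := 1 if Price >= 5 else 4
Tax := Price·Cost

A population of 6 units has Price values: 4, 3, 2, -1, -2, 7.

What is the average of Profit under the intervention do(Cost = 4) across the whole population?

do(Cost=4) breaks Cost's dependence on Price. With Cost=4 fixed, Profit across the units is 51, 39, 27, -9, -21, 87, mean 29.

29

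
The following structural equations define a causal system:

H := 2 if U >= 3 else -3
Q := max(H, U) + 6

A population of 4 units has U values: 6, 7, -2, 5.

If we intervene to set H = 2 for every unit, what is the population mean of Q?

Every unit gets H=2 under the intervention. Q values become 12, 13, 8, 11; E[Q|do(H=2)] = 11.

11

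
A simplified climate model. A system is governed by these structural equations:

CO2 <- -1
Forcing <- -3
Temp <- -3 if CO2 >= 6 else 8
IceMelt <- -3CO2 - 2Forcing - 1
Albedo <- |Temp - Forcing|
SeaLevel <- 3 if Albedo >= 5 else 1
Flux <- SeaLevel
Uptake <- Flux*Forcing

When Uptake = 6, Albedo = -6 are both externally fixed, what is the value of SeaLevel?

1

Under do(Uptake = 6, Albedo = -6), each intervened variable's structural equation is replaced by its fixed value.
SeaLevel = 3 if Albedo >= 5 else 1  [with Albedo=-6]  = 1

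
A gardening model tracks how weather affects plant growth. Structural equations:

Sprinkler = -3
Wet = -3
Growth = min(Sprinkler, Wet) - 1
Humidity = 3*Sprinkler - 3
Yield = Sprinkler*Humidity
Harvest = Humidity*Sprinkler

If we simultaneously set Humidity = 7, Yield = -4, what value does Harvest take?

The joint intervention fixes Humidity = 7, Yield = -4, removing each variable's own equation.
Harvest = Humidity*Sprinkler  [with Humidity=7, Sprinkler=-3]  = -21

-21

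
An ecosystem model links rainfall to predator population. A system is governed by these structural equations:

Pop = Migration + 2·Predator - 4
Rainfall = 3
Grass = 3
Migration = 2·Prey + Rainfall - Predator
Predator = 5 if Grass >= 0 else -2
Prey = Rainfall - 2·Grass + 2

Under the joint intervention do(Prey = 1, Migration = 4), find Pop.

Setting Prey = 1, Migration = 4 by intervention discards those variables' equations.
Predator = 5 if Grass >= 0 else -2  [with Grass=3]  = 5
Pop = Migration + 2·Predator - 4  [with Migration=4, Predator=5]  = 10

10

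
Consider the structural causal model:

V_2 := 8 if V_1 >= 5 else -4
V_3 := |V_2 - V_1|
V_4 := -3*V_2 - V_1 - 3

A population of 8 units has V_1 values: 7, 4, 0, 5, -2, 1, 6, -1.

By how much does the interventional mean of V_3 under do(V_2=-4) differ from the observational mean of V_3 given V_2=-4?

2.1

The intervention sets V_2=-4 in all 8 units regardless of V_1. Recomputing V_3 per unit gives 11, 8, 4, 9, 2, 5, 10, 3; average 6.5.
Conditioning on V_2=-4 selects the 5 unit(s) with V_1 ∈ {4, 0, -2, 1, -1}. Their V_3 values: 8, 4, 2, 5, 3. Mean = 4.4.
Difference = 6.5 − 4.4 = 2.1.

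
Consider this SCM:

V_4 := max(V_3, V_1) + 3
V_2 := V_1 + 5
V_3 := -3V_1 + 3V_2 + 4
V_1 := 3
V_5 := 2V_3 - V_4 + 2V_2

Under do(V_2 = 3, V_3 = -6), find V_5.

-12

Under do(V_2 = 3, V_3 = -6), each intervened variable's structural equation is replaced by its fixed value.
V_4 = max(V_3, V_1) + 3  [with V_3=-6, V_1=3]  = 6
V_5 = 2V_3 - V_4 + 2V_2  [with V_3=-6, V_4=6, V_2=3]  = -12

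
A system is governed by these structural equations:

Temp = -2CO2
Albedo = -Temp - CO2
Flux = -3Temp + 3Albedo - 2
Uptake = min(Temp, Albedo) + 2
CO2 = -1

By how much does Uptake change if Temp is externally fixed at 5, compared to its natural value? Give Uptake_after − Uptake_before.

do(Temp=5) replaces the equation Temp = -2CO2 with the constant Temp = 5.
Albedo = -Temp - CO2  [with Temp=5, CO2=-1]  = -4
Uptake = min(Temp, Albedo) + 2  [with Temp=5, Albedo=-4]  = -2
Without intervention: Temp = -2CO2  [with CO2=-1]  = 2; Albedo = -Temp - CO2  [with Temp=2, CO2=-1]  = -1; Uptake = min(Temp, Albedo) + 2  [with Temp=2, Albedo=-1]  = 1.
Change = -2 − 1 = -3.

-3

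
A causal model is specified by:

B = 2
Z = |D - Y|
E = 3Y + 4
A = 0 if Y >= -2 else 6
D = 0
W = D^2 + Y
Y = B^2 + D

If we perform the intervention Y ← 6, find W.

The intervention breaks the incoming arrows to Y: Y = B^2 + D no longer applies, and Y = 6.
W = D^2 + Y  [with D=0, Y=6]  = 6

6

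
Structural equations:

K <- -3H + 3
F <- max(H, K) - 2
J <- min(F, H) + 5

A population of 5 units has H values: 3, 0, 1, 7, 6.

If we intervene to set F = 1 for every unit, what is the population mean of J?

The intervention sets F=1 in all 5 units regardless of H. Recomputing J per unit gives 6, 5, 6, 6, 6; average 5.8.

5.8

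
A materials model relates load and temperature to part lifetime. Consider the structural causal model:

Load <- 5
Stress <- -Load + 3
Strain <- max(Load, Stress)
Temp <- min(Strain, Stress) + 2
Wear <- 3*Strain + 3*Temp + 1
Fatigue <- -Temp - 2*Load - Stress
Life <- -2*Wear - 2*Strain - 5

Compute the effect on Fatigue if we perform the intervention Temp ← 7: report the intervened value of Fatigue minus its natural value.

-7

Under do(Temp=7), the mechanism Temp <- min(Strain, Stress) + 2 is discarded; Temp is fixed at 7.
Stress = -Load + 3  [with Load=5]  = -2
Fatigue = -Temp - 2*Load - Stress  [with Temp=7, Load=5, Stress=-2]  = -15
Without intervention: Stress = -Load + 3  [with Load=5]  = -2; Strain = max(Load, Stress)  [with Load=5, Stress=-2]  = 5; Temp = min(Strain, Stress) + 2  [with Strain=5, Stress=-2]  = 0; Fatigue = -Temp - 2*Load - Stress  [with Temp=0, Load=5, Stress=-2]  = -8.
Change = -15 − (-8) = -7.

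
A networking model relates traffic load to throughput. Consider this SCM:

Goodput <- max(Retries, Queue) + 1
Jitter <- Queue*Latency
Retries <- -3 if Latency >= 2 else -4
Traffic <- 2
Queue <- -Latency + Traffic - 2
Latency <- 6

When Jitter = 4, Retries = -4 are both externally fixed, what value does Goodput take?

-3

Setting Jitter = 4, Retries = -4 by intervention discards those variables' equations.
Queue = -Latency + Traffic - 2  [with Latency=6, Traffic=2]  = -6
Goodput = max(Retries, Queue) + 1  [with Retries=-4, Queue=-6]  = -3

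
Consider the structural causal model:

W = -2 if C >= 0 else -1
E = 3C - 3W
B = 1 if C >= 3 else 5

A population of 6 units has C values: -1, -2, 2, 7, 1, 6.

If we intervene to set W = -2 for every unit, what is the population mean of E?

12.5

Every unit gets W=-2 under the intervention. E values become 3, 0, 12, 27, 9, 24; E[E|do(W=-2)] = 12.5.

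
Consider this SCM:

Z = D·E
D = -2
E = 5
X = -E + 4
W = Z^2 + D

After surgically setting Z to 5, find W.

23

Intervening sets Z = 5 and removes its equation (Z = D·E).
W = Z^2 + D  [with Z=5, D=-2]  = 23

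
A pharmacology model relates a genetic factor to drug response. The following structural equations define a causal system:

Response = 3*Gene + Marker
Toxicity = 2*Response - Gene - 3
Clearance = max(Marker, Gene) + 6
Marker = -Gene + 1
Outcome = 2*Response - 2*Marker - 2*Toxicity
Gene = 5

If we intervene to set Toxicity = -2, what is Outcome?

Under do(Toxicity=-2), the mechanism Toxicity = 2*Response - Gene - 3 is discarded; Toxicity is fixed at -2.
Marker = -Gene + 1  [with Gene=5]  = -4
Response = 3*Gene + Marker  [with Gene=5, Marker=-4]  = 11
Outcome = 2*Response - 2*Marker - 2*Toxicity  [with Response=11, Marker=-4, Toxicity=-2]  = 34

34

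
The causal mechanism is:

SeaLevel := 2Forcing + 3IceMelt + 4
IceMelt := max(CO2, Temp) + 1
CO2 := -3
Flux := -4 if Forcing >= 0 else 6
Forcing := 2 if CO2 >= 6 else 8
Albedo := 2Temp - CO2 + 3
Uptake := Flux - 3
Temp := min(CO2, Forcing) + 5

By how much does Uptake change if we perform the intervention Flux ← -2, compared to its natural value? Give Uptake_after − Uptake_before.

2

do(Flux=-2) replaces the equation Flux := -4 if Forcing >= 0 else 6 with the constant Flux = -2.
Uptake = Flux - 3  [with Flux=-2]  = -5
Without intervention: Forcing = 2 if CO2 >= 6 else 8  [with CO2=-3]  = 8; Flux = -4 if Forcing >= 0 else 6  [with Forcing=8]  = -4; Uptake = Flux - 3  [with Flux=-4]  = -7.
Change = -5 − (-7) = 2.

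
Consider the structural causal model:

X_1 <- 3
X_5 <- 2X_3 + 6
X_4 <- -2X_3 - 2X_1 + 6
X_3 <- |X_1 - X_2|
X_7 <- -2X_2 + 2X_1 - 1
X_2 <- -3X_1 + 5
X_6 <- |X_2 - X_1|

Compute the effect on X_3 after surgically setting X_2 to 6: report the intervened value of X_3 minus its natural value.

-4

The intervention breaks the incoming arrows to X_2: X_2 <- -3X_1 + 5 no longer applies, and X_2 = 6.
X_3 = |X_1 - X_2|  [with X_1=3, X_2=6]  = 3
Without intervention: X_2 = -3X_1 + 5  [with X_1=3]  = -4; X_3 = |X_1 - X_2|  [with X_1=3, X_2=-4]  = 7.
Change = 3 − 7 = -4.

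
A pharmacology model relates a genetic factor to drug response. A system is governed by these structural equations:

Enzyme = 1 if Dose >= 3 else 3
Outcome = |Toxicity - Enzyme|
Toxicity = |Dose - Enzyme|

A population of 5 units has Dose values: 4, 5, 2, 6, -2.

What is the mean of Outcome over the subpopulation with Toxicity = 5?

Conditioning on Toxicity=5 selects the 2 unit(s) with Dose ∈ {6, -2}. Their Outcome values: 4, 2. Mean = 3.

3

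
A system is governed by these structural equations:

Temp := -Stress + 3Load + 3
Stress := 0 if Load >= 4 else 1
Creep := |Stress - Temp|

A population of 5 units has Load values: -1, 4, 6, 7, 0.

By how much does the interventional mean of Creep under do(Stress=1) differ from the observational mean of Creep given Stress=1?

9.9

The intervention sets Stress=1 in all 5 units regardless of Load. Recomputing Creep per unit gives 2, 13, 19, 22, 1; average 11.4.
Conditioning on Stress=1 selects the 2 unit(s) with Load ∈ {-1, 0}. Their Creep values: 2, 1. Mean = 1.5.
Difference = 11.4 − 1.5 = 9.9.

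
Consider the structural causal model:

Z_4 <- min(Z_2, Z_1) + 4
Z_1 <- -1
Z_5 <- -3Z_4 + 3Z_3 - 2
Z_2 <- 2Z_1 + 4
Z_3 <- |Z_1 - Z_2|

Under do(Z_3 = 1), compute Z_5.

do(Z_3=1) replaces the equation Z_3 <- |Z_1 - Z_2| with the constant Z_3 = 1.
Z_2 = 2Z_1 + 4  [with Z_1=-1]  = 2
Z_4 = min(Z_2, Z_1) + 4  [with Z_2=2, Z_1=-1]  = 3
Z_5 = -3Z_4 + 3Z_3 - 2  [with Z_4=3, Z_3=1]  = -8

-8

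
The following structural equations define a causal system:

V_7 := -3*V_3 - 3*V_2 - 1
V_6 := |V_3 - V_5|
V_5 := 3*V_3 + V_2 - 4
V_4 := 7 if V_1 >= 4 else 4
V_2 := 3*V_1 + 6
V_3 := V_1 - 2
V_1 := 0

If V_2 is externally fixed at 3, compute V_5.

do(V_2=3) replaces the equation V_2 := 3*V_1 + 6 with the constant V_2 = 3.
V_3 = V_1 - 2  [with V_1=0]  = -2
V_5 = 3*V_3 + V_2 - 4  [with V_3=-2, V_2=3]  = -7

-7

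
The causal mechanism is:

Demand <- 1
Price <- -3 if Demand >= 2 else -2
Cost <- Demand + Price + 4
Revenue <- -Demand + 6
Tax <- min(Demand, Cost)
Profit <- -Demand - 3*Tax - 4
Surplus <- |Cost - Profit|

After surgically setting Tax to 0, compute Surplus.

Under do(Tax=0), the mechanism Tax <- min(Demand, Cost) is discarded; Tax is fixed at 0.
Price = -3 if Demand >= 2 else -2  [with Demand=1]  = -2
Cost = Demand + Price + 4  [with Demand=1, Price=-2]  = 3
Profit = -Demand - 3*Tax - 4  [with Demand=1, Tax=0]  = -5
Surplus = |Cost - Profit|  [with Cost=3, Profit=-5]  = 8

8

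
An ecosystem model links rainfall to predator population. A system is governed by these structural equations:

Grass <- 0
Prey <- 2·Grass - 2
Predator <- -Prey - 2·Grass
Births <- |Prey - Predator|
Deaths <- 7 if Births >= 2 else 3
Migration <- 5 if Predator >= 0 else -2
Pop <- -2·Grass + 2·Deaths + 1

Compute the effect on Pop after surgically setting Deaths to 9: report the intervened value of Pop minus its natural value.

4

Under do(Deaths=9), the mechanism Deaths <- 7 if Births >= 2 else 3 is discarded; Deaths is fixed at 9.
Pop = -2·Grass + 2·Deaths + 1  [with Grass=0, Deaths=9]  = 19
Without intervention: Prey = 2·Grass - 2  [with Grass=0]  = -2; Predator = -Prey - 2·Grass  [with Prey=-2, Grass=0]  = 2; Births = |Prey - Predator|  [with Prey=-2, Predator=2]  = 4; Deaths = 7 if Births >= 2 else 3  [with Births=4]  = 7; Pop = -2·Grass + 2·Deaths + 1  [with Grass=0, Deaths=7]  = 15.
Change = 19 − 15 = 4.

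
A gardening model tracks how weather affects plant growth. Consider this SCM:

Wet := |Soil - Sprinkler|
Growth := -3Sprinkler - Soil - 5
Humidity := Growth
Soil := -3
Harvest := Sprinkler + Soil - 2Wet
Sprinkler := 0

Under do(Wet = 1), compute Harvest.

-5

The intervention breaks the incoming arrows to Wet: Wet := |Soil - Sprinkler| no longer applies, and Wet = 1.
Harvest = Sprinkler + Soil - 2Wet  [with Sprinkler=0, Soil=-3, Wet=1]  = -5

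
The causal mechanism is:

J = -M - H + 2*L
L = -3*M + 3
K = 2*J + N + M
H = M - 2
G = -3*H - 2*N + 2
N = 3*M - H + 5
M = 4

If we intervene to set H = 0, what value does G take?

-32

Under do(H=0), the mechanism H = M - 2 is discarded; H is fixed at 0.
N = 3*M - H + 5  [with M=4, H=0]  = 17
G = -3*H - 2*N + 2  [with H=0, N=17]  = -32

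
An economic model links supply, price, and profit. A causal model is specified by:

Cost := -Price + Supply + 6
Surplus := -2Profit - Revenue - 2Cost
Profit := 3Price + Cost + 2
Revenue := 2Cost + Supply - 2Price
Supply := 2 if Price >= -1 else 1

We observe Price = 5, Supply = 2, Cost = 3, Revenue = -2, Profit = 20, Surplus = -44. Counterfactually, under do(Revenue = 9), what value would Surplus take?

Under do(Revenue=9), the mechanism Revenue := 2Cost + Supply - 2Price is discarded; Revenue is fixed at 9.
Supply = 2 if Price >= -1 else 1  [with Price=5]  = 2
Cost = -Price + Supply + 6  [with Price=5, Supply=2]  = 3
Profit = 3Price + Cost + 2  [with Price=5, Cost=3]  = 20
Surplus = -2Profit - Revenue - 2Cost  [with Profit=20, Revenue=9, Cost=3]  = -55

-55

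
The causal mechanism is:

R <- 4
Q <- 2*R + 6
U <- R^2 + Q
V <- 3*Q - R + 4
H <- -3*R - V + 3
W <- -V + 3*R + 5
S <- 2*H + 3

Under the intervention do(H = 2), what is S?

Under do(H=2), the mechanism H <- -3*R - V + 3 is discarded; H is fixed at 2.
S = 2*H + 3  [with H=2]  = 7

7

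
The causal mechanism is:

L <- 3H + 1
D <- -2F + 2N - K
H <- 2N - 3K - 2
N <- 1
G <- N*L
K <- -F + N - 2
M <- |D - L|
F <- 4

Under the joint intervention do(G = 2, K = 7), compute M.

Setting G = 2, K = 7 by intervention discards those variables' equations.
D = -2F + 2N - K  [with F=4, N=1, K=7]  = -13
H = 2N - 3K - 2  [with N=1, K=7]  = -21
L = 3H + 1  [with H=-21]  = -62
M = |D - L|  [with D=-13, L=-62]  = 49

49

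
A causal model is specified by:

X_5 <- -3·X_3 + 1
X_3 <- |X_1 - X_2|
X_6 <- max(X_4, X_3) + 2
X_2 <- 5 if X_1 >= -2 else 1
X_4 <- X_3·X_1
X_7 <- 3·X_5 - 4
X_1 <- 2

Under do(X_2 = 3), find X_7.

-10

Under do(X_2=3), the mechanism X_2 <- 5 if X_1 >= -2 else 1 is discarded; X_2 is fixed at 3.
X_3 = |X_1 - X_2|  [with X_1=2, X_2=3]  = 1
X_5 = -3·X_3 + 1  [with X_3=1]  = -2
X_7 = 3·X_5 - 4  [with X_5=-2]  = -10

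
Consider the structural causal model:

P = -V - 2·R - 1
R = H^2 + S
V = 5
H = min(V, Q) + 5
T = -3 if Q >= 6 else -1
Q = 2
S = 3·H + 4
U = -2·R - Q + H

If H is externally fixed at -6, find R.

The intervention breaks the incoming arrows to H: H = min(V, Q) + 5 no longer applies, and H = -6.
S = 3·H + 4  [with H=-6]  = -14
R = H^2 + S  [with H=-6, S=-14]  = 22

22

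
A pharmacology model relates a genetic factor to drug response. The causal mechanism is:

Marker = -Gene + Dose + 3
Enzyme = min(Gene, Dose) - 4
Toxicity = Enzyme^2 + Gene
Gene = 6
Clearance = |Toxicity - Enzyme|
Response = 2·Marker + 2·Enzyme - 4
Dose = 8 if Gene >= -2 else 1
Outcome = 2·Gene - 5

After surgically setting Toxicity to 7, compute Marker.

do(Toxicity=7) replaces the equation Toxicity = Enzyme^2 + Gene with the constant Toxicity = 7.
No directed path runs from Toxicity to Marker, so Marker keeps its natural value.
Dose = 8 if Gene >= -2 else 1  [with Gene=6]  = 8
Marker = -Gene + Dose + 3  [with Gene=6, Dose=8]  = 5

5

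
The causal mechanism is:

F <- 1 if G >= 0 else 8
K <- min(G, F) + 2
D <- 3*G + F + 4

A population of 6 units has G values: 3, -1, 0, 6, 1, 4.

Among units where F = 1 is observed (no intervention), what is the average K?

2.8

E[K|F=1] averages over only the 5 units with F=1 (G = 3, 0, 6, 1, 4): K = 3, 2, 3, 3, 3, mean 2.8.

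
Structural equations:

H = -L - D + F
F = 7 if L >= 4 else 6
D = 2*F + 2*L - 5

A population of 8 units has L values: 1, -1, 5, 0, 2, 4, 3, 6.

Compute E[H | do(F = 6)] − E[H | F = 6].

-4.5

The intervention sets F=6 in all 8 units regardless of L. Recomputing H per unit gives -4, 2, -16, -1, -7, -13, -10, -19; average -8.5.
Observing F=6 restricts to units where F's equation naturally yields 6: L ∈ {1, -1, 0, 2, 3}. In that subpopulation H = -4, 2, -1, -7, -10, mean -4.
Difference = -8.5 − (-4) = -4.5.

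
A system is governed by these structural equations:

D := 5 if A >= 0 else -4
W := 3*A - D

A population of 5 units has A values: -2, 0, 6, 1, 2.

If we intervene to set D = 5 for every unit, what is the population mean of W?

-0.8

The intervention sets D=5 in all 5 units regardless of A. Recomputing W per unit gives -11, -5, 13, -2, 1; average -0.8.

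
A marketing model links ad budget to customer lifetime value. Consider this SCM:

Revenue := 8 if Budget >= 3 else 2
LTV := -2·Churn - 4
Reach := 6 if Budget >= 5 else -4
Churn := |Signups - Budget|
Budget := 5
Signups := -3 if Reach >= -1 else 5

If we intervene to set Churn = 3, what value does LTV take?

Under do(Churn=3), the mechanism Churn := |Signups - Budget| is discarded; Churn is fixed at 3.
LTV = -2·Churn - 4  [with Churn=3]  = -10

-10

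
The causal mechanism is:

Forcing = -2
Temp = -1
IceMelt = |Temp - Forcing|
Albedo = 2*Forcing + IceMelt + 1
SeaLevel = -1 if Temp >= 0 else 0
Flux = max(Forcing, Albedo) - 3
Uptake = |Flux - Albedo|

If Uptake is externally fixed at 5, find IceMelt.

Intervening sets Uptake = 5 and removes its equation (Uptake = |Flux - Albedo|).
IceMelt is not downstream of the intervention, so its value is determined by the original equations.
IceMelt = |Temp - Forcing|  [with Temp=-1, Forcing=-2]  = 1

1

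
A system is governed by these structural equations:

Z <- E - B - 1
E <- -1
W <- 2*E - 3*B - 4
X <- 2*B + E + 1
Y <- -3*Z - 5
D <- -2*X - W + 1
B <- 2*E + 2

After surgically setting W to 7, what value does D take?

-6

The intervention breaks the incoming arrows to W: W <- 2*E - 3*B - 4 no longer applies, and W = 7.
B = 2*E + 2  [with E=-1]  = 0
X = 2*B + E + 1  [with B=0, E=-1]  = 0
D = -2*X - W + 1  [with X=0, W=7]  = -6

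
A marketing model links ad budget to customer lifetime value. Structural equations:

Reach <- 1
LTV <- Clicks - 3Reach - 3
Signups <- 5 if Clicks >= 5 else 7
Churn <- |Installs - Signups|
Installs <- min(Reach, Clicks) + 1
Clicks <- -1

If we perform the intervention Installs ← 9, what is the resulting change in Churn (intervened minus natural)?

do(Installs=9) replaces the equation Installs <- min(Reach, Clicks) + 1 with the constant Installs = 9.
Signups = 5 if Clicks >= 5 else 7  [with Clicks=-1]  = 7
Churn = |Installs - Signups|  [with Installs=9, Signups=7]  = 2
Without intervention: Installs = min(Reach, Clicks) + 1  [with Reach=1, Clicks=-1]  = 0; Signups = 5 if Clicks >= 5 else 7  [with Clicks=-1]  = 7; Churn = |Installs - Signups|  [with Installs=0, Signups=7]  = 7.
Change = 2 − 7 = -5.

-5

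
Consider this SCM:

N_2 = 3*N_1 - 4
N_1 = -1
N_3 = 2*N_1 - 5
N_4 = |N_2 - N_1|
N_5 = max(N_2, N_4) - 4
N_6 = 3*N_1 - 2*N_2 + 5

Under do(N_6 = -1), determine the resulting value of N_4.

6

do(N_6=-1) replaces the equation N_6 = 3*N_1 - 2*N_2 + 5 with the constant N_6 = -1.
No directed path runs from N_6 to N_4, so N_4 keeps its natural value.
N_2 = 3*N_1 - 4  [with N_1=-1]  = -7
N_4 = |N_2 - N_1|  [with N_2=-7, N_1=-1]  = 6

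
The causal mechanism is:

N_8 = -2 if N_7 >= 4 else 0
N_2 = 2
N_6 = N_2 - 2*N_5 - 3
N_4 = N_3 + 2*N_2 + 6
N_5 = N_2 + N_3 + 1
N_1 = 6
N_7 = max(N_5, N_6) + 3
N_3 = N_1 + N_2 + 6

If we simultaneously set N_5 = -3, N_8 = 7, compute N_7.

Setting N_5 = -3, N_8 = 7 by intervention discards those variables' equations.
N_6 = N_2 - 2*N_5 - 3  [with N_2=2, N_5=-3]  = 5
N_7 = max(N_5, N_6) + 3  [with N_5=-3, N_6=5]  = 8

8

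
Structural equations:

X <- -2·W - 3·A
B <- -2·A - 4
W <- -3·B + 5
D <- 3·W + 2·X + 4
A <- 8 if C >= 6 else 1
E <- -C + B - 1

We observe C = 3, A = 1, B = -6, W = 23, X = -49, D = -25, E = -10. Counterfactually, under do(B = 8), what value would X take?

do(B=8) replaces the equation B <- -2·A - 4 with the constant B = 8.
A = 8 if C >= 6 else 1  [with C=3]  = 1
W = -3·B + 5  [with B=8]  = -19
X = -2·W - 3·A  [with W=-19, A=1]  = 35

35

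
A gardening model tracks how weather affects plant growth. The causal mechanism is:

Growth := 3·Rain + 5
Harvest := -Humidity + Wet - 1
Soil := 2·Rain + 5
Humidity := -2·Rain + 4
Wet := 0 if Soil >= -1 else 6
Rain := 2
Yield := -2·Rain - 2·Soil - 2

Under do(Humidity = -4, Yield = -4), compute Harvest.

Under do(Humidity = -4, Yield = -4), each intervened variable's structural equation is replaced by its fixed value.
Soil = 2·Rain + 5  [with Rain=2]  = 9
Wet = 0 if Soil >= -1 else 6  [with Soil=9]  = 0
Harvest = -Humidity + Wet - 1  [with Humidity=-4, Wet=0]  = 3

3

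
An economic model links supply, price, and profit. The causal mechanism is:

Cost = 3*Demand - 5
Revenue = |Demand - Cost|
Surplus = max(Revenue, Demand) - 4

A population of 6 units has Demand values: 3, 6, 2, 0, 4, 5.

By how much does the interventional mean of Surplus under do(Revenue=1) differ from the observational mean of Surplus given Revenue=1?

do(Revenue=1) breaks Revenue's dependence on Demand. With Revenue=1 fixed, Surplus across the units is -1, 2, -2, -3, 0, 1, mean -0.5.
E[Surplus|Revenue=1] averages over only the 2 units with Revenue=1 (Demand = 3, 2): Surplus = -1, -2, mean -1.5.
Difference = -0.5 − (-1.5) = 1.

1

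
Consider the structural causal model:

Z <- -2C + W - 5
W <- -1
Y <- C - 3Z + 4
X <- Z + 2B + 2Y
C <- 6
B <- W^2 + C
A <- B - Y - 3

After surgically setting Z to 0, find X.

34

Under do(Z=0), the mechanism Z <- -2C + W - 5 is discarded; Z is fixed at 0.
B = W^2 + C  [with W=-1, C=6]  = 7
Y = C - 3Z + 4  [with C=6, Z=0]  = 10
X = Z + 2B + 2Y  [with Z=0, B=7, Y=10]  = 34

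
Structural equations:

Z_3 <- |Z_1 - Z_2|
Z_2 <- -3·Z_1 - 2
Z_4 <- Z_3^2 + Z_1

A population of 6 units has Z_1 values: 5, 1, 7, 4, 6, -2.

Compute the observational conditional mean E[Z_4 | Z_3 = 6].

35.5

E[Z_4|Z_3=6] averages over only the 2 units with Z_3=6 (Z_1 = 1, -2): Z_4 = 37, 34, mean 35.5.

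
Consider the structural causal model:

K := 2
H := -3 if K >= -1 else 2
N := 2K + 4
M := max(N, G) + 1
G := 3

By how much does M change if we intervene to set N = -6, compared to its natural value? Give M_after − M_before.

Intervening sets N = -6 and removes its equation (N := 2K + 4).
M = max(N, G) + 1  [with N=-6, G=3]  = 4
Without intervention: N = 2K + 4  [with K=2]  = 8; M = max(N, G) + 1  [with N=8, G=3]  = 9.
Change = 4 − 9 = -5.

-5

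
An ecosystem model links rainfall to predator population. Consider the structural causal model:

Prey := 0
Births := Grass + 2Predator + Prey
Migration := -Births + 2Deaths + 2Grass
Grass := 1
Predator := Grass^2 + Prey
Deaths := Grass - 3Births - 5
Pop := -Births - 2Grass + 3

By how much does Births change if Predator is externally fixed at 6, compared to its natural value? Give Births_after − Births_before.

The intervention breaks the incoming arrows to Predator: Predator := Grass^2 + Prey no longer applies, and Predator = 6.
Births = Grass + 2Predator + Prey  [with Grass=1, Predator=6, Prey=0]  = 13
Without intervention: Predator = Grass^2 + Prey  [with Grass=1, Prey=0]  = 1; Births = Grass + 2Predator + Prey  [with Grass=1, Predator=1, Prey=0]  = 3.
Change = 13 − 3 = 10.

10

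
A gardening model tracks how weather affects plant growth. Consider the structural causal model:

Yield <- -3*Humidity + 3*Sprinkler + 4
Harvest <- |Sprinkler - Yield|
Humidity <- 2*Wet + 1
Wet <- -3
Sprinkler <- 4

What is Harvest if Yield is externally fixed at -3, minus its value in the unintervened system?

Intervening sets Yield = -3 and removes its equation (Yield <- -3*Humidity + 3*Sprinkler + 4).
Harvest = |Sprinkler - Yield|  [with Sprinkler=4, Yield=-3]  = 7
Without intervention: Humidity = 2*Wet + 1  [with Wet=-3]  = -5; Yield = -3*Humidity + 3*Sprinkler + 4  [with Humidity=-5, Sprinkler=4]  = 31; Harvest = |Sprinkler - Yield|  [with Sprinkler=4, Yield=31]  = 27.
Change = 7 − 27 = -20.

-20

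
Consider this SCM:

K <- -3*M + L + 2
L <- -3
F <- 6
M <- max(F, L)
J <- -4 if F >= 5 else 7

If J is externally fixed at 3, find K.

-19

do(J=3) replaces the equation J <- -4 if F >= 5 else 7 with the constant J = 3.
K is not downstream of the intervention, so its value is determined by the original equations.
M = max(F, L)  [with F=6, L=-3]  = 6
K = -3*M + L + 2  [with M=6, L=-3]  = -19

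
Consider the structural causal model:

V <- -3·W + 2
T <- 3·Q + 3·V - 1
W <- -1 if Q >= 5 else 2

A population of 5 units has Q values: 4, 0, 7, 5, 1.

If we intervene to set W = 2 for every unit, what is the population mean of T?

Under do(W=2), W's equation is replaced by W=2 for every unit. Per-unit T: -1, -13, 8, 2, -10. Mean = -2.8.

-2.8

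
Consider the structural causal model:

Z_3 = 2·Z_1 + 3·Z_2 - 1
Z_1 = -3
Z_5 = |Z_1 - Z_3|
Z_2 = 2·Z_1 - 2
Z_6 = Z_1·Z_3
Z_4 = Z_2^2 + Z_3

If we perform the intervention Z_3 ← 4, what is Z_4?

The intervention breaks the incoming arrows to Z_3: Z_3 = 2·Z_1 + 3·Z_2 - 1 no longer applies, and Z_3 = 4.
Z_2 = 2·Z_1 - 2  [with Z_1=-3]  = -8
Z_4 = Z_2^2 + Z_3  [with Z_2=-8, Z_3=4]  = 68

68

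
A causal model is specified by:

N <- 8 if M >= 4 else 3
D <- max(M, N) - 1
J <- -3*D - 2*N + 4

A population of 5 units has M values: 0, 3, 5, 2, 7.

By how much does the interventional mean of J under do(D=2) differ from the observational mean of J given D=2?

Every unit gets D=2 under the intervention. J values become -8, -8, -18, -8, -18; E[J|do(D=2)] = -12.
E[J|D=2] averages over only the 3 units with D=2 (M = 0, 3, 2): J = -8, -8, -8, mean -8.
Difference = -12 − (-8) = -4.

-4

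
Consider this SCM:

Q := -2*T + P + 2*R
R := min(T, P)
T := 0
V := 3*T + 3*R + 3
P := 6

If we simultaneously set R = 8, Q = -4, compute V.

The joint intervention fixes R = 8, Q = -4, removing each variable's own equation.
V = 3*T + 3*R + 3  [with T=0, R=8]  = 27

27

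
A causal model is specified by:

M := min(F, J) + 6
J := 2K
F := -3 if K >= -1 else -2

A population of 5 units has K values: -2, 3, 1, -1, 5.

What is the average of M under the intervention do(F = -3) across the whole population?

The intervention sets F=-3 in all 5 units regardless of K. Recomputing M per unit gives 2, 3, 3, 3, 3; average 2.8.

2.8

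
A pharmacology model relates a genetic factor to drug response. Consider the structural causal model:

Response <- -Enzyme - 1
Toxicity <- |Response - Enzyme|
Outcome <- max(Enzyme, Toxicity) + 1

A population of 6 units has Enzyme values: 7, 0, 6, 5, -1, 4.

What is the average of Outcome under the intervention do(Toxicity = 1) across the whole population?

5

Under do(Toxicity=1), Toxicity's equation is replaced by Toxicity=1 for every unit. Per-unit Outcome: 8, 2, 7, 6, 2, 5. Mean = 5.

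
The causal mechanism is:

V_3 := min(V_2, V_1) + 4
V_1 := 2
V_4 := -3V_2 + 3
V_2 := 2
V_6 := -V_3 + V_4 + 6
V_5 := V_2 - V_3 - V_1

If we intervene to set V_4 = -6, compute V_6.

-6

Under do(V_4=-6), the mechanism V_4 := -3V_2 + 3 is discarded; V_4 is fixed at -6.
V_3 = min(V_2, V_1) + 4  [with V_2=2, V_1=2]  = 6
V_6 = -V_3 + V_4 + 6  [with V_3=6, V_4=-6]  = -6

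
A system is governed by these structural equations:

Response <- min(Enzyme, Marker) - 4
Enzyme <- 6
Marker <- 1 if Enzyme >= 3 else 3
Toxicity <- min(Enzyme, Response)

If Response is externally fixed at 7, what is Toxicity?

6

The intervention breaks the incoming arrows to Response: Response <- min(Enzyme, Marker) - 4 no longer applies, and Response = 7.
Toxicity = min(Enzyme, Response)  [with Enzyme=6, Response=7]  = 6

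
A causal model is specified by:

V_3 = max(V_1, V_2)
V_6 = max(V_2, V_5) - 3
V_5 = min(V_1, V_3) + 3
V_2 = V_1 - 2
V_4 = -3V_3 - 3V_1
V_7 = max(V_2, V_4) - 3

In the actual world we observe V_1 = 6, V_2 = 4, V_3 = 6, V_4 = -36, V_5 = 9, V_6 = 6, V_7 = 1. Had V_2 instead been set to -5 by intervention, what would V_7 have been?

Under do(V_2=-5), the mechanism V_2 = V_1 - 2 is discarded; V_2 is fixed at -5.
V_3 = max(V_1, V_2)  [with V_1=6, V_2=-5]  = 6
V_4 = -3V_3 - 3V_1  [with V_3=6, V_1=6]  = -36
V_7 = max(V_2, V_4) - 3  [with V_2=-5, V_4=-36]  = -8

-8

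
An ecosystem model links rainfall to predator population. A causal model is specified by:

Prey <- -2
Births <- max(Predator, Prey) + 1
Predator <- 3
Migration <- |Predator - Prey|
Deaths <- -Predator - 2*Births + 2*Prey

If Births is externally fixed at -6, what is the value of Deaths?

5

The intervention breaks the incoming arrows to Births: Births <- max(Predator, Prey) + 1 no longer applies, and Births = -6.
Deaths = -Predator - 2*Births + 2*Prey  [with Predator=3, Births=-6, Prey=-2]  = 5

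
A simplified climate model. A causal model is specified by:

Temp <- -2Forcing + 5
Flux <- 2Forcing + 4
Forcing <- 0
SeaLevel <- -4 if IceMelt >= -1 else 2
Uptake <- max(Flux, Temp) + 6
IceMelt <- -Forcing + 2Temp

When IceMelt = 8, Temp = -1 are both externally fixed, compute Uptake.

10

Setting IceMelt = 8, Temp = -1 by intervention discards those variables' equations.
Flux = 2Forcing + 4  [with Forcing=0]  = 4
Uptake = max(Flux, Temp) + 6  [with Flux=4, Temp=-1]  = 10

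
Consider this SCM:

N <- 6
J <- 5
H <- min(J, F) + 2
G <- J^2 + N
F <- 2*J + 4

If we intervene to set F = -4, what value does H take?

-2

Intervening sets F = -4 and removes its equation (F <- 2*J + 4).
H = min(J, F) + 2  [with J=5, F=-4]  = -2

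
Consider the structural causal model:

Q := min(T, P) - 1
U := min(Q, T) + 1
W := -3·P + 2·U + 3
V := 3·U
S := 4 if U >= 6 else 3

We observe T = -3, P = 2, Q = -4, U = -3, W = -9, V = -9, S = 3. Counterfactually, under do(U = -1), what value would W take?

-5

Intervening sets U = -1 and removes its equation (U := min(Q, T) + 1).
W = -3·P + 2·U + 3  [with P=2, U=-1]  = -5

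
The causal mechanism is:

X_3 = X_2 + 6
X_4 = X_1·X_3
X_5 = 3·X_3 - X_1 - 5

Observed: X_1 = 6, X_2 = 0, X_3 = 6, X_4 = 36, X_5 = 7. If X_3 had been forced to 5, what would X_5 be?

4

do(X_3=5) replaces the equation X_3 = X_2 + 6 with the constant X_3 = 5.
X_5 = 3·X_3 - X_1 - 5  [with X_3=5, X_1=6]  = 4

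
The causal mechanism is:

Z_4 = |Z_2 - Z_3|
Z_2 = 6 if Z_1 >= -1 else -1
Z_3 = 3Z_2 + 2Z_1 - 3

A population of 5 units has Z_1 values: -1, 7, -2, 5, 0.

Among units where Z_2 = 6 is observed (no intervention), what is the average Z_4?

14.5

Observing Z_2=6 restricts to units where Z_2's equation naturally yields 6: Z_1 ∈ {-1, 7, 5, 0}. In that subpopulation Z_4 = 7, 23, 19, 9, mean 14.5.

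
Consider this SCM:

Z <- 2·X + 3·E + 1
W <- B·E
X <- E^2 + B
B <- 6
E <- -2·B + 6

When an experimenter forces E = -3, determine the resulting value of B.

6

Under do(E=-3), the mechanism E <- -2·B + 6 is discarded; E is fixed at -3.
B is not downstream of the intervention, so its value is determined by the original equations.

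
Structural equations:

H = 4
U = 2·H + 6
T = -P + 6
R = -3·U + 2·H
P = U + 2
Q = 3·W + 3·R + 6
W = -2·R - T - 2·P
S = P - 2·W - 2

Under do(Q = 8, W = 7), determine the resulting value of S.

0

Under do(Q = 8, W = 7), each intervened variable's structural equation is replaced by its fixed value.
U = 2·H + 6  [with H=4]  = 14
P = U + 2  [with U=14]  = 16
S = P - 2·W - 2  [with P=16, W=7]  = 0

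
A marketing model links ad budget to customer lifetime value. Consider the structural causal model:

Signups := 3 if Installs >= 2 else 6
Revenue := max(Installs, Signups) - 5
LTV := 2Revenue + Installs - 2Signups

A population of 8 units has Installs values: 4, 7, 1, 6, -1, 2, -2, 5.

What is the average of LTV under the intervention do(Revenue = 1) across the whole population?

-3.5

Every unit gets Revenue=1 under the intervention. LTV values become 0, 3, -9, 2, -11, -2, -12, 1; E[LTV|do(Revenue=1)] = -3.5.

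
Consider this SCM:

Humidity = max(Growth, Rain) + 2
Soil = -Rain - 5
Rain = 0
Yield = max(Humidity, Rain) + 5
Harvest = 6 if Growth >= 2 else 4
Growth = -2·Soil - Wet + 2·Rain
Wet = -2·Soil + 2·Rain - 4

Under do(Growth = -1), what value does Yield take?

7

Under do(Growth=-1), the mechanism Growth = -2·Soil - Wet + 2·Rain is discarded; Growth is fixed at -1.
Humidity = max(Growth, Rain) + 2  [with Growth=-1, Rain=0]  = 2
Yield = max(Humidity, Rain) + 5  [with Humidity=2, Rain=0]  = 7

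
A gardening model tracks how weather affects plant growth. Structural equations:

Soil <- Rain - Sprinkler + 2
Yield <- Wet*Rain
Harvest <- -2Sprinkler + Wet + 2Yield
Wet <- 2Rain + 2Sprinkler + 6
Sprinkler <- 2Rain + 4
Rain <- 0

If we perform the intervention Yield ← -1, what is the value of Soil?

do(Yield=-1) replaces the equation Yield <- Wet*Rain with the constant Yield = -1.
Soil is not downstream of the intervention, so its value is determined by the original equations.
Sprinkler = 2Rain + 4  [with Rain=0]  = 4
Soil = Rain - Sprinkler + 2  [with Rain=0, Sprinkler=4]  = -2

-2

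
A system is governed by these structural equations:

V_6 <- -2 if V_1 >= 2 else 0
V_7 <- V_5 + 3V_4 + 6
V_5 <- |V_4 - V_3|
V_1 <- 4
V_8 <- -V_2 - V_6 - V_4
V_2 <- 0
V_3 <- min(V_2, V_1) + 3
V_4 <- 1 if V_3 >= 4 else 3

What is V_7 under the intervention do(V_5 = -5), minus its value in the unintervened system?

Under do(V_5=-5), the mechanism V_5 <- |V_4 - V_3| is discarded; V_5 is fixed at -5.
V_3 = min(V_2, V_1) + 3  [with V_2=0, V_1=4]  = 3
V_4 = 1 if V_3 >= 4 else 3  [with V_3=3]  = 3
V_7 = V_5 + 3V_4 + 6  [with V_5=-5, V_4=3]  = 10
Without intervention: V_3 = min(V_2, V_1) + 3  [with V_2=0, V_1=4]  = 3; V_4 = 1 if V_3 >= 4 else 3  [with V_3=3]  = 3; V_5 = |V_4 - V_3|  [with V_4=3, V_3=3]  = 0; V_7 = V_5 + 3V_4 + 6  [with V_5=0, V_4=3]  = 15.
Change = 10 − 15 = -5.

-5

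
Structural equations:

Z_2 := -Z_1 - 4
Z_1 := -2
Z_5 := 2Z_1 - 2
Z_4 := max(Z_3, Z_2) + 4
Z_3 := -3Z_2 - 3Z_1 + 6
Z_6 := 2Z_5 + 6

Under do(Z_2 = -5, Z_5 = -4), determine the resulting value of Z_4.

The joint intervention fixes Z_2 = -5, Z_5 = -4, removing each variable's own equation.
Z_3 = -3Z_2 - 3Z_1 + 6  [with Z_2=-5, Z_1=-2]  = 27
Z_4 = max(Z_3, Z_2) + 4  [with Z_3=27, Z_2=-5]  = 31

31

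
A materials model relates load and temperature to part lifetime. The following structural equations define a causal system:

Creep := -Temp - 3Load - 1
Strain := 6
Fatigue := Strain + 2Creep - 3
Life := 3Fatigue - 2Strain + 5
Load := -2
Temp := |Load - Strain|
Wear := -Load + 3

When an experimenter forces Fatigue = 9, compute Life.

20

Intervening sets Fatigue = 9 and removes its equation (Fatigue := Strain + 2Creep - 3).
Life = 3Fatigue - 2Strain + 5  [with Fatigue=9, Strain=6]  = 20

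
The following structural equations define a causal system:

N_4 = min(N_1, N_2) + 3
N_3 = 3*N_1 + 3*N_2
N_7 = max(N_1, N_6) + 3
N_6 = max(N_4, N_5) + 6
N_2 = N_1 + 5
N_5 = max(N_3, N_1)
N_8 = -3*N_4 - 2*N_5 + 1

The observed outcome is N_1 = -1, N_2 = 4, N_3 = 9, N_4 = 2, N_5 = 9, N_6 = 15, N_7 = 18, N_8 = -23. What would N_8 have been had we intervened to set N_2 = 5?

-29

do(N_2=5) replaces the equation N_2 = N_1 + 5 with the constant N_2 = 5.
N_3 = 3*N_1 + 3*N_2  [with N_1=-1, N_2=5]  = 12
N_4 = min(N_1, N_2) + 3  [with N_1=-1, N_2=5]  = 2
N_5 = max(N_3, N_1)  [with N_3=12, N_1=-1]  = 12
N_8 = -3*N_4 - 2*N_5 + 1  [with N_4=2, N_5=12]  = -29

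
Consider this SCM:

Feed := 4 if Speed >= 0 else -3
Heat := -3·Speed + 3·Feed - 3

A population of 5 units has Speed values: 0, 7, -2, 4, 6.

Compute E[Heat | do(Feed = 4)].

0

Under do(Feed=4), Feed's equation is replaced by Feed=4 for every unit. Per-unit Heat: 9, -12, 15, -3, -9. Mean = 0.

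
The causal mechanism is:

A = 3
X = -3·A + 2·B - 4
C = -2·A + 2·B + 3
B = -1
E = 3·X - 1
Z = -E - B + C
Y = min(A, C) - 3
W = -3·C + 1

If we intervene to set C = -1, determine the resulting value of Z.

The intervention breaks the incoming arrows to C: C = -2·A + 2·B + 3 no longer applies, and C = -1.
X = -3·A + 2·B - 4  [with A=3, B=-1]  = -15
E = 3·X - 1  [with X=-15]  = -46
Z = -E - B + C  [with E=-46, B=-1, C=-1]  = 46

46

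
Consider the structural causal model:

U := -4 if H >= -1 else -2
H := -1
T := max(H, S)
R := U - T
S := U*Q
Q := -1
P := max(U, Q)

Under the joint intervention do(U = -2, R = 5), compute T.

Setting U = -2, R = 5 by intervention discards those variables' equations.
S = U*Q  [with U=-2, Q=-1]  = 2
T = max(H, S)  [with H=-1, S=2]  = 2

2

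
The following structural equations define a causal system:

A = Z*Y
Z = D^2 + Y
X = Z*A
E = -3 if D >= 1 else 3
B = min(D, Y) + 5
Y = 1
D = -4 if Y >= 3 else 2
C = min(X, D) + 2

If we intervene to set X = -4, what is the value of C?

-2

Under do(X=-4), the mechanism X = Z*A is discarded; X is fixed at -4.
D = -4 if Y >= 3 else 2  [with Y=1]  = 2
C = min(X, D) + 2  [with X=-4, D=2]  = -2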